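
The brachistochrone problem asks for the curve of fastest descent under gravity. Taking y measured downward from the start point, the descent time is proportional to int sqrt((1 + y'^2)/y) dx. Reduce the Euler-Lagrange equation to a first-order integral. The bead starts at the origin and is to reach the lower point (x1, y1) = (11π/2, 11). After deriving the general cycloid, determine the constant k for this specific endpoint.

The Lagrangian L = sqrt((1 + y'^2) / y) has no explicit x dependence, so the Beltrami identity applies:
    L − y' ∂L/∂y' = C.
Compute ∂L/∂y' = y' / sqrt(y (1 + y'^2)).
Substitute:
    sqrt((1 + y'^2)/y) − y'·y' / sqrt(y (1 + y'^2))
    = (1 + y'^2) / sqrt(y (1 + y'^2)) − y'^2 / sqrt(y (1 + y'^2))
    = 1 / sqrt(y (1 + y'^2)) = C.
Squaring and rearranging gives the first integral
    y (1 + y'^2) = 1/C^2 =: k   (constant).
Solving this first-order ODE by the substitution
    y = (k/2)(1 − cos θ)
yields the cycloid parameterisation
    x(θ) = (k/2)(θ − sin θ),   y(θ) = (k/2)(1 − cos θ).
The constant k is fixed by the endpoint condition.
Now fit the given lower endpoint (x1, y1) = (11π/2, 11). At the bottom of the first arch (θ = π), the parametric equations give
    y(π) = (k/2)(1 − cos π) = k,
    x(π) = (k/2)(π − sin π) = kπ/2.
Matching y(π) = 11 gives k = 11, consistent with x(π) = 11π/2. Therefore the specific cycloid is
    x(θ) = (11/2)(θ − sin θ),   y(θ) = (11/2)(1 − cos θ).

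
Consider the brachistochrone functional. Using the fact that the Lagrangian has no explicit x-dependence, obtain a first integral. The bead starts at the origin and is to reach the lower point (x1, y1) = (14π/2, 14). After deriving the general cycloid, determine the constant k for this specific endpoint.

The Lagrangian L = sqrt((1 + y'^2) / y) has no explicit x dependence, so the Beltrami identity applies:
    L − y' ∂L/∂y' = C.
Compute ∂L/∂y' = y' / sqrt(y (1 + y'^2)).
Substitute:
    sqrt((1 + y'^2)/y) − y'·y' / sqrt(y (1 + y'^2))
    = (1 + y'^2) / sqrt(y (1 + y'^2)) − y'^2 / sqrt(y (1 + y'^2))
    = 1 / sqrt(y (1 + y'^2)) = C.
Squaring and rearranging gives the first integral
    y (1 + y'^2) = 1/C^2 =: k   (constant).
Solving this first-order ODE by the substitution
    y = (k/2)(1 − cos θ)
yields the cycloid parameterisation
    x(θ) = (k/2)(θ − sin θ),   y(θ) = (k/2)(1 − cos θ).
The constant k is fixed by the endpoint condition.
Now fit the given lower endpoint (x1, y1) = (14π/2, 14). At the bottom of the first arch (θ = π), the parametric equations give
    y(π) = (k/2)(1 − cos π) = k,
    x(π) = (k/2)(π − sin π) = kπ/2.
Matching y(π) = 14 gives k = 14, consistent with x(π) = 14π/2. Therefore the specific cycloid is
    x(θ) = (14/2)(θ − sin θ),   y(θ) = (14/2)(1 − cos θ).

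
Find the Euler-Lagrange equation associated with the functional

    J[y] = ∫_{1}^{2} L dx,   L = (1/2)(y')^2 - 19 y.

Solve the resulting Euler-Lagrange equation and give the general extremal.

The Lagrangian is L = (1/2)(y')^2 - 19 y.
∂L/∂y = -19.
∂L/∂y' = y'.
The Euler-Lagrange equation d/dx(∂L/∂y') − ∂L/∂y = 0 becomes:
    y'' + 19 = 0
General solution: y(x) = -(19/2) x^2 + A x + B, where A and B are arbitrary constants fixed by the endpoint conditions.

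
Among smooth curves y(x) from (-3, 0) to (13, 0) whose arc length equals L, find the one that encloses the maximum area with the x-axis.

Set up the augmented Lagrangian using a multiplier λ for the length constraint:
    F(y, y') = y − λ sqrt(1 + y'^2).
F has no explicit x dependence, so the Beltrami identity yields a first integral
    F − y' ∂F/∂y' = C.
Compute ∂F/∂y' = −λ y' / sqrt(1 + y'^2). Then
    y − λ sqrt(1 + y'^2) + λ y'^2 / sqrt(1 + y'^2) = C
    ⇒  y − λ / sqrt(1 + y'^2) = C.
Solving for y' and integrating gives
    (x − a)^2 + (y − b)^2 = λ^2,
a circular arc of radius λ. The constants a, b are determined by the endpoint conditions y(-3) = y(13) = 0, and λ is fixed implicitly by the length constraint
    ∫_{-3}^{13} sqrt(1 + y'^2) dx = L.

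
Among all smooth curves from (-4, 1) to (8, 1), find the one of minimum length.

Arc-length functional: J[y] = ∫ sqrt(1 + (y')^2) dx.
Lagrangian L = sqrt(1 + (y')^2) has no explicit y dependence, so ∂L/∂y = 0 and the Euler-Lagrange equation gives
    d/dx( y' / sqrt(1 + (y')^2) ) = 0  ⇒  y' / sqrt(1 + (y')^2) = const.
Hence y' is constant, so y(x) is affine.
Fitting the endpoints (-4, 1) and (8, 1):
    slope m = (1 − 1) / (8 − (-4)) = 0,
    intercept c = 1 − m·(-4) = 1.
Extremal: y(x) = 1.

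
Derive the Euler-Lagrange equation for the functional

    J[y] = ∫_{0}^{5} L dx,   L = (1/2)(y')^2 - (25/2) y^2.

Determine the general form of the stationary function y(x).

The Lagrangian is L = (1/2)(y')^2 - (25/2) y^2.
∂L/∂y = -25y.
∂L/∂y' = y'.
The Euler-Lagrange equation d/dx(∂L/∂y') − ∂L/∂y = 0 becomes:
    y'' + 25 y = 0
General solution: y(x) = A sin(5x) + B cos(5x), where A and B are arbitrary constants fixed by the endpoint conditions.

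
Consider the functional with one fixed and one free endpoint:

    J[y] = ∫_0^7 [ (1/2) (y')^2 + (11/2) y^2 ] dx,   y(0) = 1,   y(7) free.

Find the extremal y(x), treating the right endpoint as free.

The Lagrangian L = (1/2) (y')^2 + (11/2) y^2 gives
    ∂L/∂y = 11 y,   ∂L/∂y' = y'.
Euler-Lagrange: y'' − 11 y = 0.
With k = sqrt(11), the general solution is
    y(x) = A cosh(sqrt(11) x) + B sinh(sqrt(11) x).
Fixed left endpoint y(0) = 1 ⇒ A = 1.
The right endpoint x = 7 is free, so the natural (transversality) condition is ∂L/∂y' |_{x=7} = 0, i.e. y'(7) = 0.
Compute y'(x) = A k sinh(k x) + B k cosh(k x), so
    y'(7) = A k sinh(k·7) + B k cosh(k·7) = 0
    ⇒ B = −A tanh(k·7) = − tanh(sqrt(11)·7).
Therefore the extremal is
    y(x) = cosh(sqrt(11) x) − tanh(sqrt(11)·7) sinh(sqrt(11) x).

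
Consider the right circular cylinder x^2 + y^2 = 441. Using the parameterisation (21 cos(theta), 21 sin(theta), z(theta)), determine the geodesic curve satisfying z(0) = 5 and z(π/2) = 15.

Parameterise the cylinder of radius R = 21 as
    r(θ) = (21 cos θ, 21 sin θ, z(θ)).
The arc-length element is
    ds = sqrt(441 + (dz/dθ)^2) dθ,
so the Lagrangian is L = sqrt(441 + z'^2).
L depends on z' only, not on z or θ, so ∂L/∂z = 0 and
    ∂L/∂z' = z' / sqrt(441 + z'^2).
The Euler-Lagrange equation gives
    d/dθ( z' / sqrt(441 + z'^2) ) = 0,
so z' is constant. Integrating once:
    z(θ) = a θ + b,
a helix on the cylinder (a straight line when the cylinder is unrolled). The constants a, b are determined by the endpoint conditions.
With endpoint conditions z(0) = 5 and z(π/2) = 15: from z(0) = b we get b = 5, and a·π/2 + 5 = 15 gives a = 20/π, so
    z(θ) = (20/π) θ + 5.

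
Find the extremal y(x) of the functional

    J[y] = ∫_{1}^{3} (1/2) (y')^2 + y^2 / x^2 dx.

The Lagrangian is L = (1/2) (y')^2 + y^2 / x^2.
Compute ∂L/∂y = 2y/x^2, ∂L/∂y' = y'.
The Euler-Lagrange equation d/dx(∂L/∂y') − ∂L/∂y = 0 reduces to
    y'' − 2/x^2 · y = 0  (x > 0).
Its general solution is
    y(x) = A x^2 + B / x,
with A, B fixed by the endpoint conditions.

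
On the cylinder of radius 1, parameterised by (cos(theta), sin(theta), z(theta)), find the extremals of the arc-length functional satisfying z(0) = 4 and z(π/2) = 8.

Parameterise the cylinder of radius R = 1 as
    r(θ) = (cos θ, sin θ, z(θ)).
The arc-length element is
    ds = sqrt(1 + (dz/dθ)^2) dθ,
so the Lagrangian is L = sqrt(1 + z'^2).
L depends on z' only, not on z or θ, so ∂L/∂z = 0 and
    ∂L/∂z' = z' / sqrt(1 + z'^2).
The Euler-Lagrange equation gives
    d/dθ( z' / sqrt(1 + z'^2) ) = 0,
so z' is constant. Integrating once:
    z(θ) = a θ + b,
a helix on the cylinder (a straight line when the cylinder is unrolled). The constants a, b are determined by the endpoint conditions.
With endpoint conditions z(0) = 4 and z(π/2) = 8: from z(0) = b we get b = 4, and a·π/2 + 4 = 8 gives a = 8/π, so
    z(θ) = (8/π) θ + 4.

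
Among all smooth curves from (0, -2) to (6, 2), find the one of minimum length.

Arc-length functional: J[y] = ∫ sqrt(1 + (y')^2) dx.
Lagrangian L = sqrt(1 + (y')^2) has no explicit y dependence, so ∂L/∂y = 0 and the Euler-Lagrange equation gives
    d/dx( y' / sqrt(1 + (y')^2) ) = 0  ⇒  y' / sqrt(1 + (y')^2) = const.
Hence y' is constant, so y(x) is affine.
Fitting the endpoints (0, -2) and (6, 2):
    slope m = (2 − (-2)) / (6 − 0) = 2/3,
    intercept c = (-2) − m·0 = -2.
Extremal: y(x) = (2/3) x - 2.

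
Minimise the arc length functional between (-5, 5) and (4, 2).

Arc-length functional: J[y] = ∫ sqrt(1 + (y')^2) dx.
Lagrangian L = sqrt(1 + (y')^2) has no explicit y dependence, so ∂L/∂y = 0 and the Euler-Lagrange equation gives
    d/dx( y' / sqrt(1 + (y')^2) ) = 0  ⇒  y' / sqrt(1 + (y')^2) = const.
Hence y' is constant, so y(x) is affine.
Fitting the endpoints (-5, 5) and (4, 2):
    slope m = (2 − 5) / (4 − (-5)) = -1/3,
    intercept c = 5 − m·(-5) = 10/3.
Extremal: y(x) = (-1/3) x + 10/3.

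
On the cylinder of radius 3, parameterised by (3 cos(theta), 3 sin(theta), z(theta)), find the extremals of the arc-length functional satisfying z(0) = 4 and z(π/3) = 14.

Parameterise the cylinder of radius R = 3 as
    r(θ) = (3 cos θ, 3 sin θ, z(θ)).
The arc-length element is
    ds = sqrt(9 + (dz/dθ)^2) dθ,
so the Lagrangian is L = sqrt(9 + z'^2).
L depends on z' only, not on z or θ, so ∂L/∂z = 0 and
    ∂L/∂z' = z' / sqrt(9 + z'^2).
The Euler-Lagrange equation gives
    d/dθ( z' / sqrt(9 + z'^2) ) = 0,
so z' is constant. Integrating once:
    z(θ) = a θ + b,
a helix on the cylinder (a straight line when the cylinder is unrolled). The constants a, b are determined by the endpoint conditions.
With endpoint conditions z(0) = 4 and z(π/3) = 14: from z(0) = b we get b = 4, and a·π/3 + 4 = 14 gives a = 30/π, so
    z(θ) = (30/π) θ + 4.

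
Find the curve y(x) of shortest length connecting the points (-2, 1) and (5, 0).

Arc-length functional: J[y] = ∫ sqrt(1 + (y')^2) dx.
Lagrangian L = sqrt(1 + (y')^2) has no explicit y dependence, so ∂L/∂y = 0 and the Euler-Lagrange equation gives
    d/dx( y' / sqrt(1 + (y')^2) ) = 0  ⇒  y' / sqrt(1 + (y')^2) = const.
Hence y' is constant, so y(x) is affine.
Fitting the endpoints (-2, 1) and (5, 0):
    slope m = (0 − 1) / (5 − (-2)) = -1/7,
    intercept c = 1 − m·(-2) = 5/7.
Extremal: y(x) = (-1/7) x + 5/7.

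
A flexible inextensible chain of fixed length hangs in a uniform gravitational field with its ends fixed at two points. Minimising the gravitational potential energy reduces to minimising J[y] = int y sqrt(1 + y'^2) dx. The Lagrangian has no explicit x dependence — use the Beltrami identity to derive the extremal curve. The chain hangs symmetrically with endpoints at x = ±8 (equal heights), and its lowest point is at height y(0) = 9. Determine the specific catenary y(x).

The Lagrangian L(y, y') = y sqrt(1 + y'^2) has no explicit x dependence, so the Beltrami identity applies:
    L − y' ∂L/∂y' = C.
Compute ∂L/∂y' = y · y' / sqrt(1 + y'^2). Then
    L − y' ∂L/∂y'
    = y sqrt(1 + y'^2) − y · y'^2 / sqrt(1 + y'^2)
    = y (1 + y'^2 − y'^2) / sqrt(1 + y'^2)
    = y / sqrt(1 + y'^2) = C.
Squaring gives y^2 = C^2 (1 + y'^2), i.e.
    y'^2 = y^2 / C^2 − 1.
Separating variables,
    dy / sqrt(y^2 − C^2) = dx / C,
and integrating gives arccosh(y / C) = (x − a)/C, so
    y(x) = C cosh((x − a)/C),
the catenary. The constants C and a are fixed by the two endpoint conditions (and, for the hanging-chain problem, the length constraint selects C).
Now fit the given data. The endpoints x = ±8 are symmetric at equal height, so the catenary is even about its minimum: a = 0 and y(x) = C cosh(x/C). The lowest point is y(0) = C cosh(0) = C, and we are told y(0) = 9, so C = 9. Therefore
    y(x) = 9 cosh(x/9),
and at the endpoints
    y(±8) = 9 cosh(8/9).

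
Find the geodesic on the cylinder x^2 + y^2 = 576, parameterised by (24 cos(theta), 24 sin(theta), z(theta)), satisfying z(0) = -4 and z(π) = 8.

Parameterise the cylinder of radius R = 24 as
    r(θ) = (24 cos θ, 24 sin θ, z(θ)).
The arc-length element is
    ds = sqrt(576 + (dz/dθ)^2) dθ,
so the Lagrangian is L = sqrt(576 + z'^2).
L depends on z' only, not on z or θ, so ∂L/∂z = 0 and
    ∂L/∂z' = z' / sqrt(576 + z'^2).
The Euler-Lagrange equation gives
    d/dθ( z' / sqrt(576 + z'^2) ) = 0,
so z' is constant. Integrating once:
    z(θ) = a θ + b,
a helix on the cylinder (a straight line when the cylinder is unrolled). The constants a, b are determined by the endpoint conditions.
With endpoint conditions z(0) = -4 and z(π) = 8: from z(0) = b we get b = -4, and a·π + -4 = 8 gives a = 12/π, so
    z(θ) = (12/π) θ − 4.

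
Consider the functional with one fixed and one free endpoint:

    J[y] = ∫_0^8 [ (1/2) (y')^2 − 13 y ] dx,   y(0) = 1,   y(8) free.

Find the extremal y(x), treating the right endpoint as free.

The Lagrangian L = (1/2) (y')^2 − 13 y gives
    ∂L/∂y = −13,   ∂L/∂y' = y'.
Euler-Lagrange: d/dx(y') − (−13) = 0, i.e. y'' + 13 = 0, so
    y(x) = −(13/2) x^2 + C1 x + C2.
Fixed left endpoint y(0) = 1 ⇒ C2 = 1.
The right endpoint x = 8 is free, so the natural (transversality) condition is ∂L/∂y' |_{x=8} = 0, i.e. y'(8) = 0.
Compute y'(x) = −13 x + C1, so y'(8) = −104 + C1 = 0 ⇒ C1 = 104.
Therefore the extremal is
    y(x) = −(13/2) x^2 + 104 x + 1.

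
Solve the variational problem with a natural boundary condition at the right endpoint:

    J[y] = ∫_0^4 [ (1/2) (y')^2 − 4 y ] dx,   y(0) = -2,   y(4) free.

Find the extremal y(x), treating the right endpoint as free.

The Lagrangian L = (1/2) (y')^2 − 4 y gives
    ∂L/∂y = −4,   ∂L/∂y' = y'.
Euler-Lagrange: d/dx(y') − (−4) = 0, i.e. y'' + 4 = 0, so
    y(x) = −(4/2) x^2 + C1 x + C2.
Fixed left endpoint y(0) = -2 ⇒ C2 = -2.
The right endpoint x = 4 is free, so the natural (transversality) condition is ∂L/∂y' |_{x=4} = 0, i.e. y'(4) = 0.
Compute y'(x) = −4 x + C1, so y'(4) = −16 + C1 = 0 ⇒ C1 = 16.
Therefore the extremal is
    y(x) = −2 x^2 + 16 x − 2.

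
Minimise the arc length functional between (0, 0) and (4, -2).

Arc-length functional: J[y] = ∫ sqrt(1 + (y')^2) dx.
Lagrangian L = sqrt(1 + (y')^2) has no explicit y dependence, so ∂L/∂y = 0 and the Euler-Lagrange equation gives
    d/dx( y' / sqrt(1 + (y')^2) ) = 0  ⇒  y' / sqrt(1 + (y')^2) = const.
Hence y' is constant, so y(x) is affine.
Fitting the endpoints (0, 0) and (4, -2):
    slope m = ((-2) − 0) / (4 − 0) = -1/2,
    intercept c = 0 − m·0 = 0.
Extremal: y(x) = (-1/2) x.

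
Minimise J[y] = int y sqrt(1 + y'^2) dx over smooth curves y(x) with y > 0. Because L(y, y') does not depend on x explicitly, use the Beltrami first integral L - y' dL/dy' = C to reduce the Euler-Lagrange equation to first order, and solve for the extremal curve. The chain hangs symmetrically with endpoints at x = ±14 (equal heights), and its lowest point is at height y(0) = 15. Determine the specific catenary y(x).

The Lagrangian L(y, y') = y sqrt(1 + y'^2) has no explicit x dependence, so the Beltrami identity applies:
    L − y' ∂L/∂y' = C.
Compute ∂L/∂y' = y · y' / sqrt(1 + y'^2). Then
    L − y' ∂L/∂y'
    = y sqrt(1 + y'^2) − y · y'^2 / sqrt(1 + y'^2)
    = y (1 + y'^2 − y'^2) / sqrt(1 + y'^2)
    = y / sqrt(1 + y'^2) = C.
Squaring gives y^2 = C^2 (1 + y'^2), i.e.
    y'^2 = y^2 / C^2 − 1.
Separating variables,
    dy / sqrt(y^2 − C^2) = dx / C,
and integrating gives arccosh(y / C) = (x − a)/C, so
    y(x) = C cosh((x − a)/C),
the catenary. The constants C and a are fixed by the two endpoint conditions (and, for the hanging-chain problem, the length constraint selects C).
Now fit the given data. The endpoints x = ±14 are symmetric at equal height, so the catenary is even about its minimum: a = 0 and y(x) = C cosh(x/C). The lowest point is y(0) = C cosh(0) = C, and we are told y(0) = 15, so C = 15. Therefore
    y(x) = 15 cosh(x/15),
and at the endpoints
    y(±14) = 15 cosh(14/15).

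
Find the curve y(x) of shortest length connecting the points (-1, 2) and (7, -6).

Arc-length functional: J[y] = ∫ sqrt(1 + (y')^2) dx.
Lagrangian L = sqrt(1 + (y')^2) has no explicit y dependence, so ∂L/∂y = 0 and the Euler-Lagrange equation gives
    d/dx( y' / sqrt(1 + (y')^2) ) = 0  ⇒  y' / sqrt(1 + (y')^2) = const.
Hence y' is constant, so y(x) is affine.
Fitting the endpoints (-1, 2) and (7, -6):
    slope m = ((-6) − 2) / (7 − (-1)) = -1,
    intercept c = 2 − m·(-1) = 1.
Extremal: y(x) = -x + 1.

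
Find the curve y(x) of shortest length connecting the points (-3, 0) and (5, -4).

Arc-length functional: J[y] = ∫ sqrt(1 + (y')^2) dx.
Lagrangian L = sqrt(1 + (y')^2) has no explicit y dependence, so ∂L/∂y = 0 and the Euler-Lagrange equation gives
    d/dx( y' / sqrt(1 + (y')^2) ) = 0  ⇒  y' / sqrt(1 + (y')^2) = const.
Hence y' is constant, so y(x) is affine.
Fitting the endpoints (-3, 0) and (5, -4):
    slope m = ((-4) − 0) / (5 − (-3)) = -1/2,
    intercept c = 0 − m·(-3) = -3/2.
Extremal: y(x) = (-1/2) x - 3/2.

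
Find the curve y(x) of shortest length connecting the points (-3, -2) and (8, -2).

Arc-length functional: J[y] = ∫ sqrt(1 + (y')^2) dx.
Lagrangian L = sqrt(1 + (y')^2) has no explicit y dependence, so ∂L/∂y = 0 and the Euler-Lagrange equation gives
    d/dx( y' / sqrt(1 + (y')^2) ) = 0  ⇒  y' / sqrt(1 + (y')^2) = const.
Hence y' is constant, so y(x) is affine.
Fitting the endpoints (-3, -2) and (8, -2):
    slope m = ((-2) − (-2)) / (8 − (-3)) = 0,
    intercept c = (-2) − m·(-3) = -2.
Extremal: y(x) = -2.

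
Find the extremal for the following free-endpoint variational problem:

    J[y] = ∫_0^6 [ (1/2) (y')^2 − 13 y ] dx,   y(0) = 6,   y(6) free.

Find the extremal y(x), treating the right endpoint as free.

The Lagrangian L = (1/2) (y')^2 − 13 y gives
    ∂L/∂y = −13,   ∂L/∂y' = y'.
Euler-Lagrange: d/dx(y') − (−13) = 0, i.e. y'' + 13 = 0, so
    y(x) = −(13/2) x^2 + C1 x + C2.
Fixed left endpoint y(0) = 6 ⇒ C2 = 6.
The right endpoint x = 6 is free, so the natural (transversality) condition is ∂L/∂y' |_{x=6} = 0, i.e. y'(6) = 0.
Compute y'(x) = −13 x + C1, so y'(6) = −78 + C1 = 0 ⇒ C1 = 78.
Therefore the extremal is
    y(x) = −(13/2) x^2 + 78 x + 6.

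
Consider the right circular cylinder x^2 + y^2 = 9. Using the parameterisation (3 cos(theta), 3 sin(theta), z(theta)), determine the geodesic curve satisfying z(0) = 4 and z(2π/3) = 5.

Parameterise the cylinder of radius R = 3 as
    r(θ) = (3 cos θ, 3 sin θ, z(θ)).
The arc-length element is
    ds = sqrt(9 + (dz/dθ)^2) dθ,
so the Lagrangian is L = sqrt(9 + z'^2).
L depends on z' only, not on z or θ, so ∂L/∂z = 0 and
    ∂L/∂z' = z' / sqrt(9 + z'^2).
The Euler-Lagrange equation gives
    d/dθ( z' / sqrt(9 + z'^2) ) = 0,
so z' is constant. Integrating once:
    z(θ) = a θ + b,
a helix on the cylinder (a straight line when the cylinder is unrolled). The constants a, b are determined by the endpoint conditions.
With endpoint conditions z(0) = 4 and z(2π/3) = 5: from z(0) = b we get b = 4, and a·2π/3 + 4 = 5 gives a = 3/(2π), so
    z(θ) = (3/(2π)) θ + 4.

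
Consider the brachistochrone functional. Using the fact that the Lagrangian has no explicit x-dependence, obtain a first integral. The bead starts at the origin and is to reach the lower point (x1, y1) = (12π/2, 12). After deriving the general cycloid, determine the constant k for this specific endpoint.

The Lagrangian L = sqrt((1 + y'^2) / y) has no explicit x dependence, so the Beltrami identity applies:
    L − y' ∂L/∂y' = C.
Compute ∂L/∂y' = y' / sqrt(y (1 + y'^2)).
Substitute:
    sqrt((1 + y'^2)/y) − y'·y' / sqrt(y (1 + y'^2))
    = (1 + y'^2) / sqrt(y (1 + y'^2)) − y'^2 / sqrt(y (1 + y'^2))
    = 1 / sqrt(y (1 + y'^2)) = C.
Squaring and rearranging gives the first integral
    y (1 + y'^2) = 1/C^2 =: k   (constant).
Solving this first-order ODE by the substitution
    y = (k/2)(1 − cos θ)
yields the cycloid parameterisation
    x(θ) = (k/2)(θ − sin θ),   y(θ) = (k/2)(1 − cos θ).
The constant k is fixed by the endpoint condition.
Now fit the given lower endpoint (x1, y1) = (12π/2, 12). At the bottom of the first arch (θ = π), the parametric equations give
    y(π) = (k/2)(1 − cos π) = k,
    x(π) = (k/2)(π − sin π) = kπ/2.
Matching y(π) = 12 gives k = 12, consistent with x(π) = 12π/2. Therefore the specific cycloid is
    x(θ) = (12/2)(θ − sin θ),   y(θ) = (12/2)(1 − cos θ).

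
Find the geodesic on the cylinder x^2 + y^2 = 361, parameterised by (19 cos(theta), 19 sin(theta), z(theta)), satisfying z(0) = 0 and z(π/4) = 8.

Parameterise the cylinder of radius R = 19 as
    r(θ) = (19 cos θ, 19 sin θ, z(θ)).
The arc-length element is
    ds = sqrt(361 + (dz/dθ)^2) dθ,
so the Lagrangian is L = sqrt(361 + z'^2).
L depends on z' only, not on z or θ, so ∂L/∂z = 0 and
    ∂L/∂z' = z' / sqrt(361 + z'^2).
The Euler-Lagrange equation gives
    d/dθ( z' / sqrt(361 + z'^2) ) = 0,
so z' is constant. Integrating once:
    z(θ) = a θ + b,
a helix on the cylinder (a straight line when the cylinder is unrolled). The constants a, b are determined by the endpoint conditions.
With endpoint conditions z(0) = 0 and z(π/4) = 8: from z(0) = b we get b = 0, and a·π/4 + 0 = 8 gives a = 32/π, so
    z(θ) = (32/π) θ.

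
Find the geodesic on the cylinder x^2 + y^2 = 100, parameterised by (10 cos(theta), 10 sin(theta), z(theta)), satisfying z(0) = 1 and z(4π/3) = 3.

Parameterise the cylinder of radius R = 10 as
    r(θ) = (10 cos θ, 10 sin θ, z(θ)).
The arc-length element is
    ds = sqrt(100 + (dz/dθ)^2) dθ,
so the Lagrangian is L = sqrt(100 + z'^2).
L depends on z' only, not on z or θ, so ∂L/∂z = 0 and
    ∂L/∂z' = z' / sqrt(100 + z'^2).
The Euler-Lagrange equation gives
    d/dθ( z' / sqrt(100 + z'^2) ) = 0,
so z' is constant. Integrating once:
    z(θ) = a θ + b,
a helix on the cylinder (a straight line when the cylinder is unrolled). The constants a, b are determined by the endpoint conditions.
With endpoint conditions z(0) = 1 and z(4π/3) = 3: from z(0) = b we get b = 1, and a·4π/3 + 1 = 3 gives a = 3/(2π), so
    z(θ) = (3/(2π)) θ + 1.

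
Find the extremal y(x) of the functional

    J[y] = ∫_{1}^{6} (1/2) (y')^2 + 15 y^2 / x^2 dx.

The Lagrangian is L = (1/2) (y')^2 + 15 y^2 / x^2.
Compute ∂L/∂y = 30y/x^2, ∂L/∂y' = y'.
The Euler-Lagrange equation d/dx(∂L/∂y') − ∂L/∂y = 0 reduces to
    y'' − 30/x^2 · y = 0  (x > 0).
Its general solution is
    y(x) = A x^6 + B x^(-5),
with A, B fixed by the endpoint conditions.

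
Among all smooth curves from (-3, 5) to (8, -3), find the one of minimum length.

Arc-length functional: J[y] = ∫ sqrt(1 + (y')^2) dx.
Lagrangian L = sqrt(1 + (y')^2) has no explicit y dependence, so ∂L/∂y = 0 and the Euler-Lagrange equation gives
    d/dx( y' / sqrt(1 + (y')^2) ) = 0  ⇒  y' / sqrt(1 + (y')^2) = const.
Hence y' is constant, so y(x) is affine.
Fitting the endpoints (-3, 5) and (8, -3):
    slope m = ((-3) − 5) / (8 − (-3)) = -8/11,
    intercept c = 5 − m·(-3) = 31/11.
Extremal: y(x) = (-8/11) x + 31/11.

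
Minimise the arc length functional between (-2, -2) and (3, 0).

Arc-length functional: J[y] = ∫ sqrt(1 + (y')^2) dx.
Lagrangian L = sqrt(1 + (y')^2) has no explicit y dependence, so ∂L/∂y = 0 and the Euler-Lagrange equation gives
    d/dx( y' / sqrt(1 + (y')^2) ) = 0  ⇒  y' / sqrt(1 + (y')^2) = const.
Hence y' is constant, so y(x) is affine.
Fitting the endpoints (-2, -2) and (3, 0):
    slope m = (0 − (-2)) / (3 − (-2)) = 2/5,
    intercept c = (-2) − m·(-2) = -6/5.
Extremal: y(x) = (2/5) x - 6/5.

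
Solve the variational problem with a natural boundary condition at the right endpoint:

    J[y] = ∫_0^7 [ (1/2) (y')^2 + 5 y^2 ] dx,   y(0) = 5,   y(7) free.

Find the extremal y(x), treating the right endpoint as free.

The Lagrangian L = (1/2) (y')^2 + 5 y^2 gives
    ∂L/∂y = 10 y,   ∂L/∂y' = y'.
Euler-Lagrange: y'' − 10 y = 0.
With k = sqrt(10), the general solution is
    y(x) = A cosh(sqrt(10) x) + B sinh(sqrt(10) x).
Fixed left endpoint y(0) = 5 ⇒ A = 5.
The right endpoint x = 7 is free, so the natural (transversality) condition is ∂L/∂y' |_{x=7} = 0, i.e. y'(7) = 0.
Compute y'(x) = A k sinh(k x) + B k cosh(k x), so
    y'(7) = A k sinh(k·7) + B k cosh(k·7) = 0
    ⇒ B = −A tanh(k·7) = − 5 tanh(sqrt(10)·7).
Therefore the extremal is
    y(x) = 5 cosh(sqrt(10) x) − 5 tanh(sqrt(10)·7) sinh(sqrt(10) x).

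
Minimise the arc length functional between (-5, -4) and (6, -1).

Arc-length functional: J[y] = ∫ sqrt(1 + (y')^2) dx.
Lagrangian L = sqrt(1 + (y')^2) has no explicit y dependence, so ∂L/∂y = 0 and the Euler-Lagrange equation gives
    d/dx( y' / sqrt(1 + (y')^2) ) = 0  ⇒  y' / sqrt(1 + (y')^2) = const.
Hence y' is constant, so y(x) is affine.
Fitting the endpoints (-5, -4) and (6, -1):
    slope m = ((-1) − (-4)) / (6 − (-5)) = 3/11,
    intercept c = (-4) − m·(-5) = -29/11.
Extremal: y(x) = (3/11) x - 29/11.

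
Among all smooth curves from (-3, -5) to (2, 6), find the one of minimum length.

Arc-length functional: J[y] = ∫ sqrt(1 + (y')^2) dx.
Lagrangian L = sqrt(1 + (y')^2) has no explicit y dependence, so ∂L/∂y = 0 and the Euler-Lagrange equation gives
    d/dx( y' / sqrt(1 + (y')^2) ) = 0  ⇒  y' / sqrt(1 + (y')^2) = const.
Hence y' is constant, so y(x) is affine.
Fitting the endpoints (-3, -5) and (2, 6):
    slope m = (6 − (-5)) / (2 − (-3)) = 11/5,
    intercept c = (-5) − m·(-3) = 8/5.
Extremal: y(x) = (11/5) x + 8/5.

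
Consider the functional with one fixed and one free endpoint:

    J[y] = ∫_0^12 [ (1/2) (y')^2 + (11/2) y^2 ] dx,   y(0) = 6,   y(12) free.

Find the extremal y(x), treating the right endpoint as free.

The Lagrangian L = (1/2) (y')^2 + (11/2) y^2 gives
    ∂L/∂y = 11 y,   ∂L/∂y' = y'.
Euler-Lagrange: y'' − 11 y = 0.
With k = sqrt(11), the general solution is
    y(x) = A cosh(sqrt(11) x) + B sinh(sqrt(11) x).
Fixed left endpoint y(0) = 6 ⇒ A = 6.
The right endpoint x = 12 is free, so the natural (transversality) condition is ∂L/∂y' |_{x=12} = 0, i.e. y'(12) = 0.
Compute y'(x) = A k sinh(k x) + B k cosh(k x), so
    y'(12) = A k sinh(k·12) + B k cosh(k·12) = 0
    ⇒ B = −A tanh(k·12) = − 6 tanh(sqrt(11)·12).
Therefore the extremal is
    y(x) = 6 cosh(sqrt(11) x) − 6 tanh(sqrt(11)·12) sinh(sqrt(11) x).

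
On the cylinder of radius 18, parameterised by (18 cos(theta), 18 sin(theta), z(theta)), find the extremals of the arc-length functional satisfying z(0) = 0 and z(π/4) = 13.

Parameterise the cylinder of radius R = 18 as
    r(θ) = (18 cos θ, 18 sin θ, z(θ)).
The arc-length element is
    ds = sqrt(324 + (dz/dθ)^2) dθ,
so the Lagrangian is L = sqrt(324 + z'^2).
L depends on z' only, not on z or θ, so ∂L/∂z = 0 and
    ∂L/∂z' = z' / sqrt(324 + z'^2).
The Euler-Lagrange equation gives
    d/dθ( z' / sqrt(324 + z'^2) ) = 0,
so z' is constant. Integrating once:
    z(θ) = a θ + b,
a helix on the cylinder (a straight line when the cylinder is unrolled). The constants a, b are determined by the endpoint conditions.
With endpoint conditions z(0) = 0 and z(π/4) = 13: from z(0) = b we get b = 0, and a·π/4 + 0 = 13 gives a = 52/π, so
    z(θ) = (52/π) θ.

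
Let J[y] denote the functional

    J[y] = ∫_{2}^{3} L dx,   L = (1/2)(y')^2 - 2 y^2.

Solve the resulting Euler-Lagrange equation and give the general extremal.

The Lagrangian is L = (1/2)(y')^2 - 2 y^2.
∂L/∂y = -4y.
∂L/∂y' = y'.
The Euler-Lagrange equation d/dx(∂L/∂y') − ∂L/∂y = 0 becomes:
    y'' + 4 y = 0
General solution: y(x) = A sin(2x) + B cos(2x), where A and B are arbitrary constants fixed by the endpoint conditions.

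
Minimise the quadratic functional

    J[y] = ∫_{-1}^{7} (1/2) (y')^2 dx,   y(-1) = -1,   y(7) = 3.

The Lagrangian is L = (1/2) (y')^2.
Compute ∂L/∂y = 0, ∂L/∂y' = y'.
The Euler-Lagrange equation d/dx(∂L/∂y') − ∂L/∂y = 0 reduces to
    y'' = 0.
Its general solution is
    y(x) = A x + B,
with A, B fixed by the endpoint conditions.
Applying the endpoint conditions y(-1) = -1 and y(7) = 3: solve A·-1 + B = -1 and A·7 + B = 3. Subtracting gives A(7 − -1) = 3 − -1, so A = 1/2, and B = -1 − A·-1 = -1/2. Therefore
    y(x) = (1/2) x - 1/2.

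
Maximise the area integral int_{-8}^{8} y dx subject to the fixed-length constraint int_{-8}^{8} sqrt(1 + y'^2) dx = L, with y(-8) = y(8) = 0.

Set up the augmented Lagrangian using a multiplier λ for the length constraint:
    F(y, y') = y − λ sqrt(1 + y'^2).
F has no explicit x dependence, so the Beltrami identity yields a first integral
    F − y' ∂F/∂y' = C.
Compute ∂F/∂y' = −λ y' / sqrt(1 + y'^2). Then
    y − λ sqrt(1 + y'^2) + λ y'^2 / sqrt(1 + y'^2) = C
    ⇒  y − λ / sqrt(1 + y'^2) = C.
Solving for y' and integrating gives
    (x − a)^2 + (y − b)^2 = λ^2,
a circular arc of radius λ. The constants a, b are determined by the endpoint conditions y(-8) = y(8) = 0, and λ is fixed implicitly by the length constraint
    ∫_{-8}^{8} sqrt(1 + y'^2) dx = L.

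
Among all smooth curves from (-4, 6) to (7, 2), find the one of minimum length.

Arc-length functional: J[y] = ∫ sqrt(1 + (y')^2) dx.
Lagrangian L = sqrt(1 + (y')^2) has no explicit y dependence, so ∂L/∂y = 0 and the Euler-Lagrange equation gives
    d/dx( y' / sqrt(1 + (y')^2) ) = 0  ⇒  y' / sqrt(1 + (y')^2) = const.
Hence y' is constant, so y(x) is affine.
Fitting the endpoints (-4, 6) and (7, 2):
    slope m = (2 − 6) / (7 − (-4)) = -4/11,
    intercept c = 6 − m·(-4) = 50/11.
Extremal: y(x) = (-4/11) x + 50/11.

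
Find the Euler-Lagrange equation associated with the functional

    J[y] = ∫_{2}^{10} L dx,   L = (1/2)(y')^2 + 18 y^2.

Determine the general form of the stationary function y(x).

The Lagrangian is L = (1/2)(y')^2 + 18 y^2.
∂L/∂y = 36y.
∂L/∂y' = y'.
The Euler-Lagrange equation d/dx(∂L/∂y') − ∂L/∂y = 0 becomes:
    y'' - 36 y = 0
General solution: y(x) = A e^(6x) + B e^(-6x), where A and B are arbitrary constants fixed by the endpoint conditions.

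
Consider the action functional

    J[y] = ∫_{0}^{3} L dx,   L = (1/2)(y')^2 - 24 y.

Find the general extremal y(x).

The Lagrangian is L = (1/2)(y')^2 - 24 y.
∂L/∂y = -24.
∂L/∂y' = y'.
The Euler-Lagrange equation d/dx(∂L/∂y') − ∂L/∂y = 0 becomes:
    y'' + 24 = 0
General solution: y(x) = -12 x^2 + A x + B, where A and B are arbitrary constants fixed by the endpoint conditions.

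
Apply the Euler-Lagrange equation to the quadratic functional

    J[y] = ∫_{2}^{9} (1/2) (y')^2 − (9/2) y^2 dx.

The Lagrangian is L = (1/2) (y')^2 − (9/2) y^2.
Compute ∂L/∂y = -9y, ∂L/∂y' = y'.
The Euler-Lagrange equation d/dx(∂L/∂y') − ∂L/∂y = 0 reduces to
    y'' + 9 y = 0.
Its general solution is
    y(x) = A sin(3x) + B cos(3x),
with A, B fixed by the endpoint conditions.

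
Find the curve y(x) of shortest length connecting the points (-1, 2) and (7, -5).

Arc-length functional: J[y] = ∫ sqrt(1 + (y')^2) dx.
Lagrangian L = sqrt(1 + (y')^2) has no explicit y dependence, so ∂L/∂y = 0 and the Euler-Lagrange equation gives
    d/dx( y' / sqrt(1 + (y')^2) ) = 0  ⇒  y' / sqrt(1 + (y')^2) = const.
Hence y' is constant, so y(x) is affine.
Fitting the endpoints (-1, 2) and (7, -5):
    slope m = ((-5) − 2) / (7 − (-1)) = -7/8,
    intercept c = 2 − m·(-1) = 9/8.
Extremal: y(x) = (-7/8) x + 9/8.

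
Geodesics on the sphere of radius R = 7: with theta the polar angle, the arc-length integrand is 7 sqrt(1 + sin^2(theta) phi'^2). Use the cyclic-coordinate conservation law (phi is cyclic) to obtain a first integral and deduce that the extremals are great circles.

On the sphere of radius R = 7 with spherical coordinates (θ, φ), the induced metric is
    ds^2 = 49(dθ^2 + sin^2(θ) dφ^2).
Parameterise by θ; the arc-length functional is
    J[φ] = ∫ 7 sqrt(1 + sin^2(θ) (dφ/dθ)^2) dθ,
so L = 7 sqrt(1 + sin^2(θ) φ'^2). Compute
    ∂L/∂φ = 0  (L has no explicit φ dependence),
    ∂L/∂φ' = 7 sin^2(θ) φ' / sqrt(1 + sin^2(θ) φ'^2).
Since ∂L/∂φ = 0, the Euler-Lagrange equation
    d/dθ(∂L/∂φ') − ∂L/∂φ = 0
reduces to d/dθ(∂L/∂φ') = 0, i.e. the momentum conjugate to φ is conserved:
    7 sin^2(θ) φ' / sqrt(1 + sin^2(θ) φ'^2) = C.
The overall factor of 7 is constant, so dividing through gives Clairaut's relation sin^2(θ) φ' / sqrt(1 + sin^2(θ) φ'^2) = C' (with C' = C/7). Solving for φ' and integrating gives the great-circle family
    cot(θ) = A cos(φ − φ_0),
i.e. the intersection of the sphere with a plane through the origin. The two constants A and φ_0 (equivalently C and one phase) are fixed by the two endpoint conditions.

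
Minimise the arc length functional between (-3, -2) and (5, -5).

Arc-length functional: J[y] = ∫ sqrt(1 + (y')^2) dx.
Lagrangian L = sqrt(1 + (y')^2) has no explicit y dependence, so ∂L/∂y = 0 and the Euler-Lagrange equation gives
    d/dx( y' / sqrt(1 + (y')^2) ) = 0  ⇒  y' / sqrt(1 + (y')^2) = const.
Hence y' is constant, so y(x) is affine.
Fitting the endpoints (-3, -2) and (5, -5):
    slope m = ((-5) − (-2)) / (5 − (-3)) = -3/8,
    intercept c = (-2) − m·(-3) = -25/8.
Extremal: y(x) = (-3/8) x - 25/8.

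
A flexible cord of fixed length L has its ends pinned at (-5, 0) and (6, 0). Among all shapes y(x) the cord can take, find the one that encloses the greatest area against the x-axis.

Set up the augmented Lagrangian using a multiplier λ for the length constraint:
    F(y, y') = y − λ sqrt(1 + y'^2).
F has no explicit x dependence, so the Beltrami identity yields a first integral
    F − y' ∂F/∂y' = C.
Compute ∂F/∂y' = −λ y' / sqrt(1 + y'^2). Then
    y − λ sqrt(1 + y'^2) + λ y'^2 / sqrt(1 + y'^2) = C
    ⇒  y − λ / sqrt(1 + y'^2) = C.
Solving for y' and integrating gives
    (x − a)^2 + (y − b)^2 = λ^2,
a circular arc of radius λ. The constants a, b are determined by the endpoint conditions y(-5) = y(6) = 0, and λ is fixed implicitly by the length constraint
    ∫_{-5}^{6} sqrt(1 + y'^2) dx = L.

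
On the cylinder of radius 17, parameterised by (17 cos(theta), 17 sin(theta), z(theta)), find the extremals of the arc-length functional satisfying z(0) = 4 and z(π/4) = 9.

Parameterise the cylinder of radius R = 17 as
    r(θ) = (17 cos θ, 17 sin θ, z(θ)).
The arc-length element is
    ds = sqrt(289 + (dz/dθ)^2) dθ,
so the Lagrangian is L = sqrt(289 + z'^2).
L depends on z' only, not on z or θ, so ∂L/∂z = 0 and
    ∂L/∂z' = z' / sqrt(289 + z'^2).
The Euler-Lagrange equation gives
    d/dθ( z' / sqrt(289 + z'^2) ) = 0,
so z' is constant. Integrating once:
    z(θ) = a θ + b,
a helix on the cylinder (a straight line when the cylinder is unrolled). The constants a, b are determined by the endpoint conditions.
With endpoint conditions z(0) = 4 and z(π/4) = 9: from z(0) = b we get b = 4, and a·π/4 + 4 = 9 gives a = 20/π, so
    z(θ) = (20/π) θ + 4.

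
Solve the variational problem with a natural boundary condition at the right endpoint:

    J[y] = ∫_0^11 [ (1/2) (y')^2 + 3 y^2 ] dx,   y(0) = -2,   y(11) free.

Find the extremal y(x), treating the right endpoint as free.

The Lagrangian L = (1/2) (y')^2 + 3 y^2 gives
    ∂L/∂y = 6 y,   ∂L/∂y' = y'.
Euler-Lagrange: y'' − 6 y = 0.
With k = sqrt(6), the general solution is
    y(x) = A cosh(sqrt(6) x) + B sinh(sqrt(6) x).
Fixed left endpoint y(0) = -2 ⇒ A = -2.
The right endpoint x = 11 is free, so the natural (transversality) condition is ∂L/∂y' |_{x=11} = 0, i.e. y'(11) = 0.
Compute y'(x) = A k sinh(k x) + B k cosh(k x), so
    y'(11) = A k sinh(k·11) + B k cosh(k·11) = 0
    ⇒ B = −A tanh(k·11) = 2 tanh(sqrt(6)·11).
Therefore the extremal is
    y(x) = −2 cosh(sqrt(6) x) + 2 tanh(sqrt(6)·11) sinh(sqrt(6) x).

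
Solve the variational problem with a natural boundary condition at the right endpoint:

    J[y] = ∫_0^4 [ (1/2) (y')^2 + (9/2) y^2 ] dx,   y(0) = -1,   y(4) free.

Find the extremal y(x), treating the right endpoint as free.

The Lagrangian L = (1/2) (y')^2 + (9/2) y^2 gives
    ∂L/∂y = 9 y,   ∂L/∂y' = y'.
Euler-Lagrange: y'' − 9 y = 0.
With k = 3, the general solution is
    y(x) = A cosh(3 x) + B sinh(3 x).
Fixed left endpoint y(0) = -1 ⇒ A = -1.
The right endpoint x = 4 is free, so the natural (transversality) condition is ∂L/∂y' |_{x=4} = 0, i.e. y'(4) = 0.
Compute y'(x) = A k sinh(k x) + B k cosh(k x), so
    y'(4) = A k sinh(k·4) + B k cosh(k·4) = 0
    ⇒ B = −A tanh(k·4) = tanh(3·4).
Therefore the extremal is
    y(x) = −cosh(3 x) + tanh(3·4) sinh(3 x).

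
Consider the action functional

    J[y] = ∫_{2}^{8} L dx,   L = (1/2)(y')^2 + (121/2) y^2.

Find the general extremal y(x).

The Lagrangian is L = (1/2)(y')^2 + (121/2) y^2.
∂L/∂y = 121y.
∂L/∂y' = y'.
The Euler-Lagrange equation d/dx(∂L/∂y') − ∂L/∂y = 0 becomes:
    y'' - 121 y = 0
General solution: y(x) = A e^(11x) + B e^(-11x), where A and B are arbitrary constants fixed by the endpoint conditions.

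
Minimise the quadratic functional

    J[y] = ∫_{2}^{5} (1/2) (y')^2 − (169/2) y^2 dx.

The Lagrangian is L = (1/2) (y')^2 − (169/2) y^2.
Compute ∂L/∂y = -169y, ∂L/∂y' = y'.
The Euler-Lagrange equation d/dx(∂L/∂y') − ∂L/∂y = 0 reduces to
    y'' + 169 y = 0.
Its general solution is
    y(x) = A sin(13x) + B cos(13x),
with A, B fixed by the endpoint conditions.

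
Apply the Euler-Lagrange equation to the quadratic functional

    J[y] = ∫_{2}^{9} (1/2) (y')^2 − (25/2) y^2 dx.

The Lagrangian is L = (1/2) (y')^2 − (25/2) y^2.
Compute ∂L/∂y = -25y, ∂L/∂y' = y'.
The Euler-Lagrange equation d/dx(∂L/∂y') − ∂L/∂y = 0 reduces to
    y'' + 25 y = 0.
Its general solution is
    y(x) = A sin(5x) + B cos(5x),
with A, B fixed by the endpoint conditions.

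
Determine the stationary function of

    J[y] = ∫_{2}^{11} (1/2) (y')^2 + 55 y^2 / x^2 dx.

The Lagrangian is L = (1/2) (y')^2 + 55 y^2 / x^2.
Compute ∂L/∂y = 110y/x^2, ∂L/∂y' = y'.
The Euler-Lagrange equation d/dx(∂L/∂y') − ∂L/∂y = 0 reduces to
    y'' − 110/x^2 · y = 0  (x > 0).
Its general solution is
    y(x) = A x^11 + B x^(-10),
with A, B fixed by the endpoint conditions.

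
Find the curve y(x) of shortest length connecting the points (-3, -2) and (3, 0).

Arc-length functional: J[y] = ∫ sqrt(1 + (y')^2) dx.
Lagrangian L = sqrt(1 + (y')^2) has no explicit y dependence, so ∂L/∂y = 0 and the Euler-Lagrange equation gives
    d/dx( y' / sqrt(1 + (y')^2) ) = 0  ⇒  y' / sqrt(1 + (y')^2) = const.
Hence y' is constant, so y(x) is affine.
Fitting the endpoints (-3, -2) and (3, 0):
    slope m = (0 − (-2)) / (3 − (-3)) = 1/3,
    intercept c = (-2) − m·(-3) = -1.
Extremal: y(x) = (1/3) x - 1.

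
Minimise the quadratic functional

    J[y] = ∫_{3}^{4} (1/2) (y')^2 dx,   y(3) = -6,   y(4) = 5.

The Lagrangian is L = (1/2) (y')^2.
Compute ∂L/∂y = 0, ∂L/∂y' = y'.
The Euler-Lagrange equation d/dx(∂L/∂y') − ∂L/∂y = 0 reduces to
    y'' = 0.
Its general solution is
    y(x) = A x + B,
with A, B fixed by the endpoint conditions.
Applying the endpoint conditions y(3) = -6 and y(4) = 5: solve A·3 + B = -6 and A·4 + B = 5. Subtracting gives A(4 − 3) = 5 − -6, so A = 11, and B = -6 − A·3 = -39. Therefore
    y(x) = 11 x - 39.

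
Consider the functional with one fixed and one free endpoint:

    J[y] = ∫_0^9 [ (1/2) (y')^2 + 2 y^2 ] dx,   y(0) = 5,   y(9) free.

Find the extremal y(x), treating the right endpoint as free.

The Lagrangian L = (1/2) (y')^2 + 2 y^2 gives
    ∂L/∂y = 4 y,   ∂L/∂y' = y'.
Euler-Lagrange: y'' − 4 y = 0.
With k = 2, the general solution is
    y(x) = A cosh(2 x) + B sinh(2 x).
Fixed left endpoint y(0) = 5 ⇒ A = 5.
The right endpoint x = 9 is free, so the natural (transversality) condition is ∂L/∂y' |_{x=9} = 0, i.e. y'(9) = 0.
Compute y'(x) = A k sinh(k x) + B k cosh(k x), so
    y'(9) = A k sinh(k·9) + B k cosh(k·9) = 0
    ⇒ B = −A tanh(k·9) = − 5 tanh(2·9).
Therefore the extremal is
    y(x) = 5 cosh(2 x) − 5 tanh(2·9) sinh(2 x).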